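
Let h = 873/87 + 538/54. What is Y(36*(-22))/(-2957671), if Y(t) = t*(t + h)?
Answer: -53194064/257317377 ≈ -0.20673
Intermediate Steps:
h = 15658/783 (h = 873*(1/87) + 538*(1/54) = 291/29 + 269/27 = 15658/783 ≈ 19.997)
Y(t) = t*(15658/783 + t) (Y(t) = t*(t + 15658/783) = t*(15658/783 + t))
Y(36*(-22))/(-2957671) = ((36*(-22))*(15658 + 783*(36*(-22)))/783)/(-2957671) = ((1/783)*(-792)*(15658 + 783*(-792)))*(-1/2957671) = ((1/783)*(-792)*(15658 - 620136))*(-1/2957671) = ((1/783)*(-792)*(-604478))*(-1/2957671) = (53194064/87)*(-1/2957671) = -53194064/257317377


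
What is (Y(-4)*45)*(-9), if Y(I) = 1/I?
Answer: 405/4 ≈ 101.25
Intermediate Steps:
(Y(-4)*45)*(-9) = (45/(-4))*(-9) = -1/4*45*(-9) = -45/4*(-9) = 405/4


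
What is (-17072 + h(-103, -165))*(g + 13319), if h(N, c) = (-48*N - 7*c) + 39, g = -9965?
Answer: -36672636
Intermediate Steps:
h(N, c) = 39 - 48*N - 7*c
(-17072 + h(-103, -165))*(g + 13319) = (-17072 + (39 - 48*(-103) - 7*(-165)))*(-9965 + 13319) = (-17072 + (39 + 4944 + 1155))*3354 = (-17072 + 6138)*3354 = -10934*3354 = -36672636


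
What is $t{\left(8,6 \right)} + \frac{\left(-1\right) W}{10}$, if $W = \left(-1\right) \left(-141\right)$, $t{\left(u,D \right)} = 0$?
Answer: $- \frac{141}{10} \approx -14.1$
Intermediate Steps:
$W = 141$
$t{\left(8,6 \right)} + \frac{\left(-1\right) W}{10} = 0 + \frac{\left(-1\right) 141}{10} = 0 + \frac{1}{10} \left(-141\right) = 0 - \frac{141}{10} = - \frac{141}{10}$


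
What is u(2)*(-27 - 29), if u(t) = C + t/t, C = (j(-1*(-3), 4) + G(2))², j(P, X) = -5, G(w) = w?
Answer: -560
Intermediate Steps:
C = 9 (C = (-5 + 2)² = (-3)² = 9)
u(t) = 10 (u(t) = 9 + t/t = 9 + 1 = 10)
u(2)*(-27 - 29) = 10*(-27 - 29) = 10*(-56) = -560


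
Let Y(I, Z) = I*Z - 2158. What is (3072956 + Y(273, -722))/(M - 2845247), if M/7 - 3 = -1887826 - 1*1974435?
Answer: -2873692/29881053 ≈ -0.096171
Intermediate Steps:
M = -27035806 (M = 21 + 7*(-1887826 - 1*1974435) = 21 + 7*(-1887826 - 1974435) = 21 + 7*(-3862261) = 21 - 27035827 = -27035806)
Y(I, Z) = -2158 + I*Z
(3072956 + Y(273, -722))/(M - 2845247) = (3072956 + (-2158 + 273*(-722)))/(-27035806 - 2845247) = (3072956 + (-2158 - 197106))/(-29881053) = (3072956 - 199264)*(-1/29881053) = 2873692*(-1/29881053) = -2873692/29881053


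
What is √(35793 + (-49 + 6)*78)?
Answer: √32439 ≈ 180.11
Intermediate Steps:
√(35793 + (-49 + 6)*78) = √(35793 - 43*78) = √(35793 - 3354) = √32439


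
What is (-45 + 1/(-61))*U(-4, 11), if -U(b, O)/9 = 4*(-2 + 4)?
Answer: 197712/61 ≈ 3241.2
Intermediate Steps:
U(b, O) = -72 (U(b, O) = -36*(-2 + 4) = -36*2 = -9*8 = -72)
(-45 + 1/(-61))*U(-4, 11) = (-45 + 1/(-61))*(-72) = (-45 - 1/61)*(-72) = -2746/61*(-72) = 197712/61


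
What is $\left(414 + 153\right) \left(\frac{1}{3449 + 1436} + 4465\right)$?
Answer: $\frac{12367135242}{4885} \approx 2.5317 \cdot 10^{6}$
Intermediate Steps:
$\left(414 + 153\right) \left(\frac{1}{3449 + 1436} + 4465\right) = 567 \left(\frac{1}{4885} + 4465\right) = 567 \cdot \frac{21811526}{4885} = \frac{12367135242}{4885}$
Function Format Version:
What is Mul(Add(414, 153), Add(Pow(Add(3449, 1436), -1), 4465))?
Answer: Rational(12367135242, 4885) ≈ 2.5317e+6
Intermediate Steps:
Mul(Add(414, 153), Add(Pow(Add(3449, 1436), -1), 4465)) = Mul(567, Add(Pow(4885, -1), 4465)) = Mul(567, Add(Rational(1, 4885), 4465)) = Mul(567, Rational(21811526, 4885)) = Rational(12367135242, 4885)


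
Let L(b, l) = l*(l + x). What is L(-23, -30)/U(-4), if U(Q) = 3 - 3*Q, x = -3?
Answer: 66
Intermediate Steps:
L(b, l) = l*(-3 + l) (L(b, l) = l*(l - 3) = l*(-3 + l))
L(-23, -30)/U(-4) = (-30*(-3 - 30))/(3 - 3*(-4)) = (-30*(-33))/(3 + 12) = 990/15 = 990*(1/15) = 66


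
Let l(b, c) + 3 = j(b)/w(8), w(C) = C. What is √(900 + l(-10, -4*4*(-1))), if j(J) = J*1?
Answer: √3583/2 ≈ 29.929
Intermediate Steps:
j(J) = J
l(b, c) = -3 + b/8
√(900 + l(-10, -4*4*(-1))) = √(900 + (-3 + (⅛)*(-10))) = √(900 + (-3 - 5/4)) = √(900 - 17/4) = √(3583/4) = √3583/2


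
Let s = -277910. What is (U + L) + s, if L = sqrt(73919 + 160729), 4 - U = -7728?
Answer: -270178 + 6*sqrt(6518) ≈ -2.6969e+5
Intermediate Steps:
U = 7732 (U = 4 - 1*(-7728) = 4 + 7728 = 7732)
L = 6*sqrt(6518) (L = sqrt(234648) = 6*sqrt(6518) ≈ 484.40)
(U + L) + s = (7732 + 6*sqrt(6518)) - 277910 = -270178 + 6*sqrt(6518)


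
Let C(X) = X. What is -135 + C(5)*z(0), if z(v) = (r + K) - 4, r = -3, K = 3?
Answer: -155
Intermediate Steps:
z(v) = -4 (z(v) = (-3 + 3) - 4 = 0 - 4 = -4)
-135 + C(5)*z(0) = -135 + 5*(-4) = -135 - 20 = -155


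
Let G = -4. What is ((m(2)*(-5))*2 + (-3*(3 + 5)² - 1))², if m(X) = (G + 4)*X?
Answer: 37249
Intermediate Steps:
m(X) = 0 (m(X) = (-4 + 4)*X = 0*X = 0)
((m(2)*(-5))*2 + (-3*(3 + 5)² - 1))² = ((0*(-5))*2 + (-3*(3 + 5)² - 1))² = (0*2 + (-3*8² - 1))² = (0 + (-3*64 - 1))² = (0 + (-192 - 1))² = (0 - 193)² = (-193)² = 37249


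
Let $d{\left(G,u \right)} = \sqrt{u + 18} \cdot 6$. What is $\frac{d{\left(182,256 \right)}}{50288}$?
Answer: $\frac{3 \sqrt{274}}{25144} \approx 0.001975$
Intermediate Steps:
$d{\left(G,u \right)} = 6 \sqrt{18 + u}$ ($d{\left(G,u \right)} = \sqrt{18 + u} 6 = 6 \sqrt{18 + u}$)
$\frac{d{\left(182,256 \right)}}{50288} = \frac{6 \sqrt{18 + 256}}{50288} = 6 \sqrt{274} \cdot \frac{1}{50288} = \frac{3 \sqrt{274}}{25144}$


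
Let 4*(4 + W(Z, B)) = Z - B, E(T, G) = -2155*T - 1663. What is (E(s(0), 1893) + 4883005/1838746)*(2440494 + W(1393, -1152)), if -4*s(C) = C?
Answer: -29810561094606465/7354984 ≈ -4.0531e+9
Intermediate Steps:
s(C) = -C/4
E(T, G) = -1663 - 2155*T
W(Z, B) = -4 - B/4 + Z/4 (W(Z, B) = -4 + (Z - B)/4 = -4 + (-B/4 + Z/4) = -4 - B/4 + Z/4)
(E(s(0), 1893) + 4883005/1838746)*(2440494 + W(1393, -1152)) = ((-1663 - (-2155)*0/4) + 4883005/1838746)*(2440494 + (-4 - ¼*(-1152) + (¼)*1393)) = ((-1663 - 2155*0) + 4883005*(1/1838746))*(2440494 + (-4 + 288 + 1393/4)) = ((-1663 + 0) + 4883005/1838746)*(2440494 + 2529/4) = (-1663 + 4883005/1838746)*(9764505/4) = -3052951593/1838746*9764505/4 = -29810561094606465/7354984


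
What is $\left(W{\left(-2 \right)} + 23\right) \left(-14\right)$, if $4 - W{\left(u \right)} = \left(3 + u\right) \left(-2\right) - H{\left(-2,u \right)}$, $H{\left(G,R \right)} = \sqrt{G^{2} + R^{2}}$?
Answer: $-406 - 28 \sqrt{2} \approx -445.6$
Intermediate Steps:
$W{\left(u \right)} = 10 + \sqrt{4 + u^{2}} + 2 u$ ($W{\left(u \right)} = 4 - \left(\left(3 + u\right) \left(-2\right) - \sqrt{\left(-2\right)^{2} + u^{2}}\right) = 4 - \left(\left(-6 - 2 u\right) - \sqrt{4 + u^{2}}\right) = 4 - \left(-6 - \sqrt{4 + u^{2}} - 2 u\right) = 4 + \left(6 + \sqrt{4 + u^{2}} + 2 u\right) = 10 + \sqrt{4 + u^{2}} + 2 u$)
$\left(W{\left(-2 \right)} + 23\right) \left(-14\right) = \left(\left(10 + \sqrt{4 + \left(-2\right)^{2}} + 2 \left(-2\right)\right) + 23\right) \left(-14\right) = \left(\left(10 + \sqrt{4 + 4} - 4\right) + 23\right) \left(-14\right) = \left(\left(10 + \sqrt{8} - 4\right) + 23\right) \left(-14\right) = \left(\left(10 + 2 \sqrt{2} - 4\right) + 23\right) \left(-14\right) = \left(\left(6 + 2 \sqrt{2}\right) + 23\right) \left(-14\right) = \left(29 + 2 \sqrt{2}\right) \left(-14\right) = -406 - 28 \sqrt{2}$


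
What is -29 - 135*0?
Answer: -29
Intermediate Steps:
-29 - 135*0 = -29 + 0 = -29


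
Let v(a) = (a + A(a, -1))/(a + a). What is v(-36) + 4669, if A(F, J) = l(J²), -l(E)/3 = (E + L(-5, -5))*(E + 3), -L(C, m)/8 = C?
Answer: 14029/3 ≈ 4676.3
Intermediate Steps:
L(C, m) = -8*C
l(E) = -3*(3 + E)*(40 + E) (l(E) = -3*(E - 8*(-5))*(E + 3) = -3*(E + 40)*(3 + E) = -3*(40 + E)*(3 + E) = -3*(3 + E)*(40 + E))
A(F, J) = -360 - 129*J² - 3*J⁴
v(a) = (-492 + a)/(2*a) (v(a) = (a + (-360 - 129*(-1)² - 3*(-1)⁴))/(a + a) = (a + (-360 - 129*1 - 3*1))/((2*a)) = (a + (-360 - 129 - 3))*(1/(2*a)) = (a - 492)*(1/(2*a)) = (-492 + a)*(1/(2*a)) = (-492 + a)/(2*a))
v(-36) + 4669 = (½)*(-492 - 36)/(-36) + 4669 = (½)*(-1/36)*(-528) + 4669 = 22/3 + 4669 = 14029/3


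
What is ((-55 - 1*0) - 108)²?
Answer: 26569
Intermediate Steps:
((-55 - 1*0) - 108)² = ((-55 + 0) - 108)² = (-55 - 108)² = (-163)² = 26569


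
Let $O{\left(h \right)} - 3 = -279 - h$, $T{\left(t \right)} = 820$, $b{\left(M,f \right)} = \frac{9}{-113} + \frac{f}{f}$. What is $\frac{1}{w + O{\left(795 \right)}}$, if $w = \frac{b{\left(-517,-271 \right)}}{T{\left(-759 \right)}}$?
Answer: $- \frac{23165}{24809689} \approx -0.00093371$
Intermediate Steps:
$b{\left(M,f \right)} = \frac{104}{113}$ ($b{\left(M,f \right)} = 9 \left(- \frac{1}{113}\right) + 1 = - \frac{9}{113} + 1 = \frac{104}{113}$)
$O{\left(h \right)} = -276 - h$ ($O{\left(h \right)} = 3 - \left(279 + h\right) = -276 - h$)
$w = \frac{26}{23165}$ ($w = \frac{104}{113 \cdot 820} = \frac{104}{113} \cdot \frac{1}{820} = \frac{26}{23165} \approx 0.0011224$)
$\frac{1}{w + O{\left(795 \right)}} = \frac{1}{\frac{26}{23165} - 1071} = \frac{1}{- \frac{24809689}{23165}} = - \frac{23165}{24809689}$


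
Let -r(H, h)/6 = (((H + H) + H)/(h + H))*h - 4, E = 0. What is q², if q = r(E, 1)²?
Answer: 331776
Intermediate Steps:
r(H, h) = 24 - 18*H*h/(H + h) (r(H, h) = -6*((((H + H) + H)/(h + H))*h - 4) = -6*(((2*H + H)/(H + h))*h - 4) = -6*(((3*H)/(H + h))*h - 4) = -6*((3*H/(H + h))*h - 4) = -6*(3*H*h/(H + h) - 4) = -6*(-4 + 3*H*h/(H + h)) = 24 - 18*H*h/(H + h))
q = 576 (q = (6*(4*0 + 4*1 - 3*0*1)/(0 + 1))² = (6*(0 + 4 + 0)/1)² = (6*1*4)² = 24² = 576)
q² = 576² = 331776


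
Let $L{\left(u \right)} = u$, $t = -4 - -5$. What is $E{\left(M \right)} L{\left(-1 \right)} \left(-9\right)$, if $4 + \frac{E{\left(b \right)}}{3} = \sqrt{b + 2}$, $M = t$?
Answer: $-108 + 27 \sqrt{3} \approx -61.235$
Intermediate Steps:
$t = 1$ ($t = -4 + 5 = 1$)
$M = 1$
$E{\left(b \right)} = -12 + 3 \sqrt{2 + b}$ ($E{\left(b \right)} = -12 + 3 \sqrt{b + 2} = -12 + 3 \sqrt{2 + b}$)
$E{\left(M \right)} L{\left(-1 \right)} \left(-9\right) = \left(-12 + 3 \sqrt{2 + 1}\right) \left(-1\right) \left(-9\right) = \left(-12 + 3 \sqrt{3}\right) \left(-1\right) \left(-9\right) = \left(12 - 3 \sqrt{3}\right) \left(-9\right) = -108 + 27 \sqrt{3}$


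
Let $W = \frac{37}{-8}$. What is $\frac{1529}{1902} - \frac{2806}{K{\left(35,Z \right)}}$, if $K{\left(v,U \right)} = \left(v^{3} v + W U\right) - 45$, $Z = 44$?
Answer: $\frac{1525825771}{1902477402} \approx 0.80202$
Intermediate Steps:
$W = - \frac{37}{8}$ ($W = 37 \left(- \frac{1}{8}\right) = - \frac{37}{8} \approx -4.625$)
$K{\left(v,U \right)} = -45 + v^{4} - \frac{37 U}{8}$ ($K{\left(v,U \right)} = \left(v^{3} v - \frac{37 U}{8}\right) - 45 = \left(v^{4} - \frac{37 U}{8}\right) - 45 = -45 + v^{4} - \frac{37 U}{8}$)
$\frac{1529}{1902} - \frac{2806}{K{\left(35,Z \right)}} = \frac{1529}{1902} - \frac{2806}{-45 + 35^{4} - \frac{407}{2}} = 1529 \cdot \frac{1}{1902} - \frac{2806}{-45 + 1500625 - \frac{407}{2}} = \frac{1529}{1902} - \frac{2806}{\frac{3000753}{2}} = \frac{1529}{1902} - \frac{5612}{3000753} = \frac{1525825771}{1902477402}$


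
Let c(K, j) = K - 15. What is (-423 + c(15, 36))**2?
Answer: 178929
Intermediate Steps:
c(K, j) = -15 + K
(-423 + c(15, 36))**2 = (-423 + (-15 + 15))**2 = (-423 + 0)**2 = (-423)**2 = 178929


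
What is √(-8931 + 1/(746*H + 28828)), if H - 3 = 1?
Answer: I*√2259550458363/15906 ≈ 94.504*I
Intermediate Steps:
H = 4 (H = 3 + 1 = 4)
√(-8931 + 1/(746*H + 28828)) = √(-8931 + 1/(746*4 + 28828)) = √(-8931 + 1/(2984 + 28828)) = √(-8931 + 1/31812) = √(-284112971/31812) = I*√2259550458363/15906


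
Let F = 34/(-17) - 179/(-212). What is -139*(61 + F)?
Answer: -1763493/212 ≈ -8318.4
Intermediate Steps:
F = -245/212 (F = 34*(-1/17) - 179*(-1/212) = -2 + 179/212 = -245/212 ≈ -1.1557)
-139*(61 + F) = -139*(61 - 245/212) = -139*12687/212 = -1763493/212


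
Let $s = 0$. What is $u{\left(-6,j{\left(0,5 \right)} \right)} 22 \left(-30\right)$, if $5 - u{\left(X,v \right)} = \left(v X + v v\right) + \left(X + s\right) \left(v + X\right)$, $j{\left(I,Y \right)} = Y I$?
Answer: $20460$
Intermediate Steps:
$j{\left(I,Y \right)} = I Y$
$u{\left(X,v \right)} = 5 - v^{2} - X v - X \left(X + v\right)$ ($u{\left(X,v \right)} = 5 - \left(\left(v X + v v\right) + \left(X + 0\right) \left(v + X\right)\right) = 5 - \left(\left(X v + v^{2}\right) + X \left(X + v\right)\right) = 5 - \left(\left(v^{2} + X v\right) + X \left(X + v\right)\right) = 5 - \left(v^{2} + X v + X \left(X + v\right)\right) = 5 - v^{2} - X v - X \left(X + v\right)$)
$u{\left(-6,j{\left(0,5 \right)} \right)} 22 \left(-30\right) = \left(5 - \left(-6\right)^{2} - \left(0 \cdot 5\right)^{2} - - 12 \cdot 0 \cdot 5\right) 22 \left(-30\right) = \left(5 - 36 - 0^{2} - \left(-12\right) 0\right) 22 \left(-30\right) = \left(5 - 36 - 0 + 0\right) 22 \left(-30\right) = \left(5 - 36 + 0 + 0\right) 22 \left(-30\right) = \left(-31\right) 22 \left(-30\right) = \left(-682\right) \left(-30\right) = 20460$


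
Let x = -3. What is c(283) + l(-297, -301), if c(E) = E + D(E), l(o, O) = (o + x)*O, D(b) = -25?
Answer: 90558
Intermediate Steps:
l(o, O) = O*(-3 + o) (l(o, O) = (o - 3)*O = (-3 + o)*O = O*(-3 + o))
c(E) = -25 + E (c(E) = E - 25 = -25 + E)
c(283) + l(-297, -301) = (-25 + 283) - 301*(-3 - 297) = 258 - 301*(-300) = 258 + 90300 = 90558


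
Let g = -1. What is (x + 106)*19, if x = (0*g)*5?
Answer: 2014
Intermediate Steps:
x = 0 (x = (0*(-1))*5 = 0*5 = 0)
(x + 106)*19 = (0 + 106)*19 = 106*19 = 2014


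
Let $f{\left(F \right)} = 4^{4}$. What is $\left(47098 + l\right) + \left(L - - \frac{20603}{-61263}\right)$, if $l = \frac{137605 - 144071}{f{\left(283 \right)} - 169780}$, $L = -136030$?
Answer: $- \frac{51311706862511}{576974934} \approx -88932.0$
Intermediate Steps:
$f{\left(F \right)} = 256$
$l = \frac{3233}{84762}$ ($l = \frac{137605 - 144071}{256 - 169780} = - \frac{6466}{-169524} = \left(-6466\right) \left(- \frac{1}{169524}\right) = \frac{3233}{84762} \approx 0.038142$)
$\left(47098 + l\right) + \left(L - - \frac{20603}{-61263}\right) = \left(47098 + \frac{3233}{84762}\right) - \left(136030 - \frac{20603}{-61263}\right) = \frac{3992123909}{84762} - \left(136030 - - \frac{20603}{61263}\right) = \frac{3992123909}{84762} - \frac{8333626493}{61263} = - \frac{51311706862511}{576974934}$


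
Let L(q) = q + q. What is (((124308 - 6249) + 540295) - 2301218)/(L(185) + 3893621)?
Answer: -1642864/3893991 ≈ -0.42190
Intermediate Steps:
L(q) = 2*q
(((124308 - 6249) + 540295) - 2301218)/(L(185) + 3893621) = (((124308 - 6249) + 540295) - 2301218)/(2*185 + 3893621) = ((118059 + 540295) - 2301218)/(370 + 3893621) = (658354 - 2301218)/3893991 = -1642864*1/3893991 = -1642864/3893991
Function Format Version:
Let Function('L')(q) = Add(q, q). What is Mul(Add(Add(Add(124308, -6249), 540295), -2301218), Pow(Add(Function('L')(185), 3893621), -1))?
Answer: Rational(-1642864, 3893991) ≈ -0.42190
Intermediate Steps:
Function('L')(q) = Mul(2, q)
Mul(Add(Add(Add(124308, -6249), 540295), -2301218), Pow(Add(Function('L')(185), 3893621), -1)) = Mul(Add(Add(Add(124308, -6249), 540295), -2301218), Pow(Add(Mul(2, 185), 3893621), -1)) = Mul(Add(Add(118059, 540295), -2301218), Pow(Add(370, 3893621), -1)) = Mul(Add(658354, -2301218), Pow(3893991, -1)) = Mul(-1642864, Rational(1, 3893991)) = Rational(-1642864, 3893991)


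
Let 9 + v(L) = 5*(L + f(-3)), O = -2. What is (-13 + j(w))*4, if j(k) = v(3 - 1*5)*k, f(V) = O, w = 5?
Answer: -632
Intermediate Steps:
f(V) = -2
v(L) = -19 + 5*L (v(L) = -9 + 5*(L - 2) = -9 + 5*(-2 + L) = -9 + (-10 + 5*L) = -19 + 5*L)
j(k) = -29*k (j(k) = (-19 + 5*(3 - 1*5))*k = (-19 + 5*(3 - 5))*k = (-19 + 5*(-2))*k = (-19 - 10)*k = -29*k)
(-13 + j(w))*4 = (-13 - 29*5)*4 = (-13 - 145)*4 = -158*4 = -632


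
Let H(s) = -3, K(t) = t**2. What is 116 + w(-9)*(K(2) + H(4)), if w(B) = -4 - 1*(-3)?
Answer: 115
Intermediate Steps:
w(B) = -1 (w(B) = -4 + 3 = -1)
116 + w(-9)*(K(2) + H(4)) = 116 - (2**2 - 3) = 116 - (4 - 3) = 116 - 1*1 = 116 - 1 = 115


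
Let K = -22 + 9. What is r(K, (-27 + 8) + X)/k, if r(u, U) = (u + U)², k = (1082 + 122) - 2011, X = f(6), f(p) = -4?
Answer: -432/269 ≈ -1.6059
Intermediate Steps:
X = -4
K = -13
k = -807 (k = 1204 - 2011 = -807)
r(u, U) = (U + u)²
r(K, (-27 + 8) + X)/k = (((-27 + 8) - 4) - 13)²/(-807) = ((-19 - 4) - 13)²*(-1/807) = (-23 - 13)²*(-1/807) = (-36)²*(-1/807) = 1296*(-1/807) = -432/269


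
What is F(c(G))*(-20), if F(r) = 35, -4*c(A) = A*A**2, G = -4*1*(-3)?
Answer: -700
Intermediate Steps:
G = 12 (G = -4*(-3) = 12)
c(A) = -A**3/4 (c(A) = -A*A**2/4 = -A**3/4)
F(c(G))*(-20) = 35*(-20) = -700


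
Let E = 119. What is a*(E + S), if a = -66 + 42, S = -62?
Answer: -1368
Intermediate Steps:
a = -24
a*(E + S) = -24*(119 - 62) = -24*57 = -1368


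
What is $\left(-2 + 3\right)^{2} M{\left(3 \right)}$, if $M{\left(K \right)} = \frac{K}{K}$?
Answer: $1$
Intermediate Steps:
$M{\left(K \right)} = 1$
$\left(-2 + 3\right)^{2} M{\left(3 \right)} = \left(-2 + 3\right)^{2} \cdot 1 = 1^{2} \cdot 1 = 1 \cdot 1 = 1$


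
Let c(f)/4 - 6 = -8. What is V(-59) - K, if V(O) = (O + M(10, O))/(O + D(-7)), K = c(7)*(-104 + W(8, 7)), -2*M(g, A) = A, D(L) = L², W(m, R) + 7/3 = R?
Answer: -47503/60 ≈ -791.72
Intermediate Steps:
W(m, R) = -7/3 + R
M(g, A) = -A/2
c(f) = -8 (c(f) = 24 + 4*(-8) = 24 - 32 = -8)
K = 2384/3 (K = -8*(-104 + (-7/3 + 7)) = -8*(-104 + 14/3) = -8*(-298/3) = 2384/3 ≈ 794.67)
V(O) = O/(2*(49 + O)) (V(O) = (O - O/2)/(O + (-7)²) = (O/2)/(O + 49) = (O/2)/(49 + O) = O/(2*(49 + O)))
V(-59) - K = (½)*(-59)/(49 - 59) - 1*2384/3 = (½)*(-59)/(-10) - 2384/3 = (½)*(-59)*(-⅒) - 2384/3 = 59/20 - 2384/3 = -47503/60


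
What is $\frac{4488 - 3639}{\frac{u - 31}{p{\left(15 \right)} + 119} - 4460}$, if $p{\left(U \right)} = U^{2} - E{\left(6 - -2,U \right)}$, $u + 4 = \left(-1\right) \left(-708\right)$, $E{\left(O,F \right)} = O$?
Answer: $- \frac{285264}{1497887} \approx -0.19044$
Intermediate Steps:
$u = 704$ ($u = -4 - -708 = -4 + 708 = 704$)
$p{\left(U \right)} = -8 + U^{2}$ ($p{\left(U \right)} = U^{2} - \left(6 - -2\right) = U^{2} - \left(6 + 2\right) = U^{2} - 8 = -8 + U^{2}$)
$\frac{4488 - 3639}{\frac{u - 31}{p{\left(15 \right)} + 119} - 4460} = \frac{4488 - 3639}{\frac{704 - 31}{\left(-8 + 15^{2}\right) + 119} - 4460} = \frac{849}{\frac{673}{\left(-8 + 225\right) + 119} - 4460} = \frac{849}{\frac{673}{217 + 119} - 4460} = \frac{849}{\frac{673}{336} - 4460} = \frac{849}{- \frac{1497887}{336}} = 849 \left(- \frac{336}{1497887}\right) = - \frac{285264}{1497887}$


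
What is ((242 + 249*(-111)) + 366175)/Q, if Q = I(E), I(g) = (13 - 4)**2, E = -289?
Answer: 37642/9 ≈ 4182.4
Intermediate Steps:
I(g) = 81 (I(g) = 9**2 = 81)
Q = 81
((242 + 249*(-111)) + 366175)/Q = ((242 + 249*(-111)) + 366175)/81 = ((242 - 27639) + 366175)*(1/81) = (-27397 + 366175)*(1/81) = 338778*(1/81) = 37642/9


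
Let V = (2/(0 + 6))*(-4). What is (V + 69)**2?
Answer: 41209/9 ≈ 4578.8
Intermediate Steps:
V = -4/3 (V = (2/6)*(-4) = ((1/6)*2)*(-4) = (1/3)*(-4) = -4/3 ≈ -1.3333)
(V + 69)**2 = (-4/3 + 69)**2 = (203/3)**2 = 41209/9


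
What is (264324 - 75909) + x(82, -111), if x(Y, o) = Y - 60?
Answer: 188437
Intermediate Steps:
x(Y, o) = -60 + Y
(264324 - 75909) + x(82, -111) = (264324 - 75909) + (-60 + 82) = 188415 + 22 = 188437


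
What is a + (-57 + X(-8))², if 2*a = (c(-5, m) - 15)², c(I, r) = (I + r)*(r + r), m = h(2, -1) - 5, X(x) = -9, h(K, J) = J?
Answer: 22401/2 ≈ 11201.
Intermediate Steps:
m = -6 (m = -1 - 5 = -6)
c(I, r) = 2*r*(I + r) (c(I, r) = (I + r)*(2*r) = 2*r*(I + r))
a = 13689/2 (a = (2*(-6)*(-5 - 6) - 15)²/2 = (2*(-6)*(-11) - 15)²/2 = (132 - 15)²/2 = (½)*117² = (½)*13689 = 13689/2 ≈ 6844.5)
a + (-57 + X(-8))² = 13689/2 + (-57 - 9)² = 13689/2 + (-66)² = 13689/2 + 4356 = 22401/2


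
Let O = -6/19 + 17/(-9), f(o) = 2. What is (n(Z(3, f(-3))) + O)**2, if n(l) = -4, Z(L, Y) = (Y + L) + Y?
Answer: 1125721/29241 ≈ 38.498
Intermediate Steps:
O = -377/171 (O = -6*1/19 + 17*(-1/9) = -6/19 - 17/9 = -377/171 ≈ -2.2047)
Z(L, Y) = L + 2*Y (Z(L, Y) = (L + Y) + Y = L + 2*Y)
(n(Z(3, f(-3))) + O)**2 = (-4 - 377/171)**2 = (-1061/171)**2 = 1125721/29241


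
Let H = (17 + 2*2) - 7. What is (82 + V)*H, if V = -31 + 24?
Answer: 1050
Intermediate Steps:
V = -7
H = 14 (H = (17 + 4) - 7 = 21 - 7 = 14)
(82 + V)*H = (82 - 7)*14 = 75*14 = 1050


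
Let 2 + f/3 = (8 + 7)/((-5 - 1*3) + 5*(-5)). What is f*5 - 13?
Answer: -548/11 ≈ -49.818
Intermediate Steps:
f = -81/11 (f = -6 + 3*((8 + 7)/((-5 - 1*3) + 5*(-5))) = -6 + 3*(15/((-5 - 3) - 25)) = -6 + 3*(15/(-8 - 25)) = -6 + 3*(15/(-33)) = -6 + 3*(15*(-1/33)) = -6 + 3*(-5/11) = -6 - 15/11 = -81/11 ≈ -7.3636)
f*5 - 13 = -81/11*5 - 13 = -405/11 - 13 = -548/11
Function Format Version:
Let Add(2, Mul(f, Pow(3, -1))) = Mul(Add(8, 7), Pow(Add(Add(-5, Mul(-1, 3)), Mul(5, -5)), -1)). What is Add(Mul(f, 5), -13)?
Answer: Rational(-548, 11) ≈ -49.818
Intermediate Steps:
f = Rational(-81, 11) (f = Add(-6, Mul(3, Mul(Add(8, 7), Pow(Add(Add(-5, Mul(-1, 3)), Mul(5, -5)), -1)))) = Add(-6, Mul(3, Mul(15, Pow(Add(Add(-5, -3), -25), -1)))) = Add(-6, Mul(3, Mul(15, Pow(Add(-8, -25), -1)))) = Add(-6, Mul(3, Mul(15, Pow(-33, -1)))) = Add(-6, Mul(3, Mul(15, Rational(-1, 33)))) = Add(-6, Mul(3, Rational(-5, 11))) = Add(-6, Rational(-15, 11)) = Rational(-81, 11) ≈ -7.3636)
Add(Mul(f, 5), -13) = Add(Mul(Rational(-81, 11), 5), -13) = Add(Rational(-405, 11), -13) = Rational(-548, 11)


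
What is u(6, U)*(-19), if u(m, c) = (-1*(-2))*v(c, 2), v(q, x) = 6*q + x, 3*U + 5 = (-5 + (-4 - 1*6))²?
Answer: -16796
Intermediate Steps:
U = 220/3 (U = -5/3 + (-5 + (-4 - 1*6))²/3 = -5/3 + (-5 + (-4 - 6))²/3 = -5/3 + (-5 - 10)²/3 = -5/3 + (⅓)*(-15)² = -5/3 + (⅓)*225 = -5/3 + 75 = 220/3 ≈ 73.333)
v(q, x) = x + 6*q
u(m, c) = 4 + 12*c (u(m, c) = (-1*(-2))*(2 + 6*c) = 2*(2 + 6*c) = 4 + 12*c)
u(6, U)*(-19) = (4 + 12*(220/3))*(-19) = (4 + 880)*(-19) = 884*(-19) = -16796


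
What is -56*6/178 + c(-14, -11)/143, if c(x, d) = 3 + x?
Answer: -2273/1157 ≈ -1.9646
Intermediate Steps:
-56*6/178 + c(-14, -11)/143 = -56*6/178 + (3 - 14)/143 = -336*1/178 - 11*1/143 = -168/89 - 1/13 = -2273/1157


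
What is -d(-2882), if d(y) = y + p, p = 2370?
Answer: 512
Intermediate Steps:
d(y) = 2370 + y (d(y) = y + 2370 = 2370 + y)
-d(-2882) = -(2370 - 2882) = -1*(-512) = 512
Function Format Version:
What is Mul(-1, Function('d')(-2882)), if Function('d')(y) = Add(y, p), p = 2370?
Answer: 512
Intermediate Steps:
Function('d')(y) = Add(2370, y) (Function('d')(y) = Add(y, 2370) = Add(2370, y))
Mul(-1, Function('d')(-2882)) = Mul(-1, Add(2370, -2882)) = Mul(-1, -512) = 512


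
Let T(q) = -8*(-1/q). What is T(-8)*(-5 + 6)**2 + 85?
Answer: 84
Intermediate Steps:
T(q) = 8/q (T(q) = -(-8)/q = 8/q)
T(-8)*(-5 + 6)**2 + 85 = (8/(-8))*(-5 + 6)**2 + 85 = (8*(-1/8))*1**2 + 85 = -1*1 + 85 = -1 + 85 = 84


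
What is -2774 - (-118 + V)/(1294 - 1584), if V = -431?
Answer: -805009/290 ≈ -2775.9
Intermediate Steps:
-2774 - (-118 + V)/(1294 - 1584) = -2774 - (-118 - 431)/(1294 - 1584) = -2774 - (-549)/(-290) = -2774 - (-549)*(-1)/290 = -2774 - 1*549/290 = -2774 - 549/290 = -805009/290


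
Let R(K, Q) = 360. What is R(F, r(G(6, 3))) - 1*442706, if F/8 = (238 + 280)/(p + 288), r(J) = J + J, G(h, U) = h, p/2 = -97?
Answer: -442346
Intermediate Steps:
p = -194 (p = 2*(-97) = -194)
r(J) = 2*J
F = 2072/47 (F = 8*((238 + 280)/(-194 + 288)) = 8*(518/94) = 8*(518*(1/94)) = 8*(259/47) = 2072/47 ≈ 44.085)
R(F, r(G(6, 3))) - 1*442706 = 360 - 1*442706 = 360 - 442706 = -442346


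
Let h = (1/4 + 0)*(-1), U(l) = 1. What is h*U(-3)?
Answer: -¼ ≈ -0.25000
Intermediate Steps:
h = -¼ (h = (¼ + 0)*(-1) = (¼)*(-1) = -¼ ≈ -0.25000)
h*U(-3) = -¼*1 = -¼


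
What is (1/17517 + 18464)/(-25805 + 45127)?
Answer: 323433889/338463474 ≈ 0.95560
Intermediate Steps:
(1/17517 + 18464)/(-25805 + 45127) = (1/17517 + 18464)/19322 = (323433889/17517)*(1/19322) = 323433889/338463474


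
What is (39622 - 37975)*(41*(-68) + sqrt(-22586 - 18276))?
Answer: -4591836 + 1647*I*sqrt(40862) ≈ -4.5918e+6 + 3.3293e+5*I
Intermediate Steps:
(39622 - 37975)*(41*(-68) + sqrt(-22586 - 18276)) = 1647*(-2788 + sqrt(-40862)) = 1647*(-2788 + I*sqrt(40862)) = -4591836 + 1647*I*sqrt(40862)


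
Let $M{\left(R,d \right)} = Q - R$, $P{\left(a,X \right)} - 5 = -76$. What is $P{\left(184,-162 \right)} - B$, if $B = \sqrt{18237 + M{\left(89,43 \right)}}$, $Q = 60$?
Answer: $-71 - 4 \sqrt{1138} \approx -205.94$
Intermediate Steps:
$P{\left(a,X \right)} = -71$ ($P{\left(a,X \right)} = 5 - 76 = -71$)
$M{\left(R,d \right)} = 60 - R$
$B = 4 \sqrt{1138}$ ($B = \sqrt{18237 + \left(60 - 89\right)} = \sqrt{18237 - 29} = \sqrt{18208} = 4 \sqrt{1138} \approx 134.94$)
$P{\left(184,-162 \right)} - B = -71 - 4 \sqrt{1138}$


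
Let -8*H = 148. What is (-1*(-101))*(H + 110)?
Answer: 18483/2 ≈ 9241.5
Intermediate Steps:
H = -37/2 (H = -⅛*148 = -37/2 ≈ -18.500)
(-1*(-101))*(H + 110) = (-1*(-101))*(-37/2 + 110) = 101*(183/2) = 18483/2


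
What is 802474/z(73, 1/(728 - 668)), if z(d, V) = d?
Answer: 802474/73 ≈ 10993.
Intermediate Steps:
802474/z(73, 1/(728 - 668)) = 802474/73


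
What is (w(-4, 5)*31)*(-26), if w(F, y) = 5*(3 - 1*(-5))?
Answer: -32240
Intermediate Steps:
w(F, y) = 40 (w(F, y) = 5*(3 + 5) = 5*8 = 40)
(w(-4, 5)*31)*(-26) = (40*31)*(-26) = 1240*(-26) = -32240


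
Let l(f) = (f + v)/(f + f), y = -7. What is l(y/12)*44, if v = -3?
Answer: 946/7 ≈ 135.14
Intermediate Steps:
l(f) = (-3 + f)/(2*f) (l(f) = (f - 3)/(f + f) = (-3 + f)/((2*f)) = (-3 + f)*(1/(2*f)) = (-3 + f)/(2*f))
l(y/12)*44 = ((-3 - 7/12)/(2*((-7/12))))*44 = ((-3 - 7*1/12)/(2*((-7*1/12))))*44 = ((-3 - 7/12)/(2*(-7/12)))*44 = ((½)*(-12/7)*(-43/12))*44 = (43/14)*44 = 946/7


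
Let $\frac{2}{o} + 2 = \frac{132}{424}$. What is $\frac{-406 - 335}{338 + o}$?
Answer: $- \frac{132639}{60290} \approx -2.2$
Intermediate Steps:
$o = - \frac{212}{179}$ ($o = \frac{2}{-2 + \frac{132}{424}} = \frac{2}{-2 + 132 \cdot \frac{1}{424}} = \frac{2}{-2 + \frac{33}{106}} = \frac{2}{- \frac{179}{106}} = 2 \left(- \frac{106}{179}\right) = - \frac{212}{179} \approx -1.1844$)
$\frac{-406 - 335}{338 + o} = \frac{-406 - 335}{338 - \frac{212}{179}} = - \frac{741}{\frac{60290}{179}} = \left(-741\right) \frac{179}{60290} = - \frac{132639}{60290}$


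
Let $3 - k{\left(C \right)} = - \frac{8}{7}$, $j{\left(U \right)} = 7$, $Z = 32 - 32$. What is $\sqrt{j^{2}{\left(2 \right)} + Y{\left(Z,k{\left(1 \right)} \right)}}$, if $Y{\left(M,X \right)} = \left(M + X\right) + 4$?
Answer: $\frac{20 \sqrt{7}}{7} \approx 7.5593$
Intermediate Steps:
$Z = 0$
$k{\left(C \right)} = \frac{29}{7}$ ($k{\left(C \right)} = 3 - - \frac{8}{7} = 3 + \frac{8}{7} = \frac{29}{7}$)
$Y{\left(M,X \right)} = 4 + M + X$
$\sqrt{j^{2}{\left(2 \right)} + Y{\left(Z,k{\left(1 \right)} \right)}} = \sqrt{7^{2} + \left(4 + 0 + \frac{29}{7}\right)} = \sqrt{49 + \frac{57}{7}} = \sqrt{\frac{400}{7}} = \frac{20 \sqrt{7}}{7}$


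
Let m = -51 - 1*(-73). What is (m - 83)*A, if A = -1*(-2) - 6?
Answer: 244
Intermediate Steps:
m = 22 (m = -51 + 73 = 22)
A = -4 (A = 2 - 6 = -4)
(m - 83)*A = (22 - 83)*(-4) = -61*(-4) = 244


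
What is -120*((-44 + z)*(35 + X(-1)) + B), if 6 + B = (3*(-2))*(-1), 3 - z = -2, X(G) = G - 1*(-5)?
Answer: 182520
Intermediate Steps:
X(G) = 5 + G (X(G) = G + 5 = 5 + G)
z = 5 (z = 3 - 1*(-2) = 3 + 2 = 5)
B = 0 (B = -6 + (3*(-2))*(-1) = -6 - 6*(-1) = -6 + 6 = 0)
-120*((-44 + z)*(35 + X(-1)) + B) = -120*((-44 + 5)*(35 + (5 - 1)) + 0) = -120*(-39*(35 + 4) + 0) = -120*(-39*39 + 0) = -120*(-1521 + 0) = -120*(-1521) = 182520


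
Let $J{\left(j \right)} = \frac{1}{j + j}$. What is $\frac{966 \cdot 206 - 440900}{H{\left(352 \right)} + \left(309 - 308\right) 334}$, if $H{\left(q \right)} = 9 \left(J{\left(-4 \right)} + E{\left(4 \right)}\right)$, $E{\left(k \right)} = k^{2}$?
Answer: $- \frac{1935232}{3815} \approx -507.27$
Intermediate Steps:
$J{\left(j \right)} = \frac{1}{2 j}$
$H{\left(q \right)} = \frac{1143}{8}$ ($H{\left(q \right)} = 9 \left(\frac{1}{2 \left(-4\right)} + 4^{2}\right) = 9 \left(\frac{1}{2} \left(- \frac{1}{4}\right) + 16\right) = 9 \left(- \frac{1}{8} + 16\right) = 9 \cdot \frac{127}{8} = \frac{1143}{8}$)
$\frac{966 \cdot 206 - 440900}{H{\left(352 \right)} + \left(309 - 308\right) 334} = \frac{966 \cdot 206 - 440900}{\frac{1143}{8} + \left(309 - 308\right) 334} = \frac{198996 - 440900}{\frac{1143}{8} + 1 \cdot 334} = - \frac{241904}{\frac{1143}{8} + 334} = - \frac{241904}{\frac{3815}{8}} = \left(-241904\right) \frac{8}{3815} = - \frac{1935232}{3815}$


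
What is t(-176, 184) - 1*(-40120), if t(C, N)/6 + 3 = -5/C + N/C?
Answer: 3528439/88 ≈ 40096.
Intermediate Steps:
t(C, N) = -18 - 30/C + 6*N/C (t(C, N) = -18 + 6*(-5/C + N/C) = -18 + (-30/C + 6*N/C) = -18 - 30/C + 6*N/C)
t(-176, 184) - 1*(-40120) = 6*(-5 + 184 - 3*(-176))/(-176) - 1*(-40120) = 6*(-1/176)*(-5 + 184 + 528) + 40120 = 6*(-1/176)*707 + 40120 = -2121/88 + 40120 = 3528439/88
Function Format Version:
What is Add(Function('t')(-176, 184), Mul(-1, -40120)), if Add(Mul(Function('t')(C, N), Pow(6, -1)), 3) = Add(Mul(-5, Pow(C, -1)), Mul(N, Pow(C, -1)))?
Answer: Rational(3528439, 88) ≈ 40096.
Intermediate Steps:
Function('t')(C, N) = Add(-18, Mul(-30, Pow(C, -1)), Mul(6, N, Pow(C, -1))) (Function('t')(C, N) = Add(-18, Mul(6, Add(Mul(-5, Pow(C, -1)), Mul(N, Pow(C, -1))))) = Add(-18, Add(Mul(-30, Pow(C, -1)), Mul(6, N, Pow(C, -1)))) = Add(-18, Mul(-30, Pow(C, -1)), Mul(6, N, Pow(C, -1))))
Add(Function('t')(-176, 184), Mul(-1, -40120)) = Add(Mul(6, Pow(-176, -1), Add(-5, 184, Mul(-3, -176))), Mul(-1, -40120)) = Add(Mul(6, Rational(-1, 176), Add(-5, 184, 528)), 40120) = Add(Mul(6, Rational(-1, 176), 707), 40120) = Add(Rational(-2121, 88), 40120) = Rational(3528439, 88)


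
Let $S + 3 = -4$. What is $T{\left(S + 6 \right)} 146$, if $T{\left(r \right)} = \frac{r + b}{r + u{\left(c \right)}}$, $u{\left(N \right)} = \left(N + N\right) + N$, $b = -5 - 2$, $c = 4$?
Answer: $- \frac{1168}{11} \approx -106.18$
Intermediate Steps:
$S = -7$ ($S = -3 - 4 = -7$)
$b = -7$ ($b = -5 - 2 = -7$)
$u{\left(N \right)} = 3 N$ ($u{\left(N \right)} = 2 N + N = 3 N$)
$T{\left(r \right)} = \frac{-7 + r}{12 + r}$ ($T{\left(r \right)} = \frac{r - 7}{r + 3 \cdot 4} = \frac{-7 + r}{r + 12} = \frac{-7 + r}{12 + r}$)
$T{\left(S + 6 \right)} 146 = \frac{-7 + \left(-7 + 6\right)}{12 + \left(-7 + 6\right)} 146 = \frac{-7 - 1}{12 - 1} \cdot 146 = \frac{1}{11} \left(-8\right) 146 = \left(- \frac{8}{11}\right) 146 = - \frac{1168}{11}$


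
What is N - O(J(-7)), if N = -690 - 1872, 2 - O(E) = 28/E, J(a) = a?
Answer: -2568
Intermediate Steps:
O(E) = 2 - 28/E
N = -2562
N - O(J(-7)) = -2562 - (2 - 28/(-7)) = -2562 - (2 - 28*(-1/7)) = -2562 - (2 + 4) = -2562 - 1*6 = -2562 - 6 = -2568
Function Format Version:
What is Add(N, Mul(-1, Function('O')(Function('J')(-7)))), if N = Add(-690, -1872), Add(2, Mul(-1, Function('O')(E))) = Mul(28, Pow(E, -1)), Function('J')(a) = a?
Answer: -2568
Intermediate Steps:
Function('O')(E) = Add(2, Mul(-28, Pow(E, -1))) (Function('O')(E) = Add(2, Mul(-1, Mul(28, Pow(E, -1)))) = Add(2, Mul(-28, Pow(E, -1))))
N = -2562
Add(N, Mul(-1, Function('O')(Function('J')(-7)))) = Add(-2562, Mul(-1, Add(2, Mul(-28, Pow(-7, -1))))) = Add(-2562, Mul(-1, Add(2, Mul(-28, Rational(-1, 7))))) = Add(-2562, Mul(-1, Add(2, 4))) = Add(-2562, Mul(-1, 6)) = Add(-2562, -6) = -2568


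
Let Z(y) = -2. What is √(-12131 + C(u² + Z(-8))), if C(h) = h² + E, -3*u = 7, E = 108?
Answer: I*√972902/9 ≈ 109.6*I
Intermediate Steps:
u = -7/3 (u = -⅓*7 = -7/3 ≈ -2.3333)
C(h) = 108 + h² (C(h) = h² + 108 = 108 + h²)
√(-12131 + C(u² + Z(-8))) = √(-12131 + (108 + ((-7/3)² - 2)²)) = √(-12131 + (108 + (49/9 - 2)²)) = √(-12131 + (108 + (31/9)²)) = √(-12131 + (108 + 961/81)) = √(-12131 + 9709/81) = √(-972902/81) = I*√972902/9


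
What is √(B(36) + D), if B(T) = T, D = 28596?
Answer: 2*√7158 ≈ 169.21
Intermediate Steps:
√(B(36) + D) = √(36 + 28596) = √28632 = 2*√7158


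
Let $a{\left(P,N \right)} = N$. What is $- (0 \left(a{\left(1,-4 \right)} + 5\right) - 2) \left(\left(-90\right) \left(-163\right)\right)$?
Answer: $29340$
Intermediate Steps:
$- (0 \left(a{\left(1,-4 \right)} + 5\right) - 2) \left(\left(-90\right) \left(-163\right)\right) = - (0 \left(-4 + 5\right) - 2) \left(\left(-90\right) \left(-163\right)\right) = - (0 \cdot 1 - 2) 14670 = - (0 - 2) 14670 = \left(-1\right) \left(-2\right) 14670 = 2 \cdot 14670 = 29340$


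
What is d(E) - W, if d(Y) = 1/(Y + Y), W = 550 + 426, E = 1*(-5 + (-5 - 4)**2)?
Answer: -148351/152 ≈ -975.99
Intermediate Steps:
E = 76 (E = 1*(-5 + (-9)**2) = 1*(-5 + 81) = 1*76 = 76)
W = 976
d(Y) = 1/(2*Y)
d(E) - W = (1/2)/76 - 1*976 = (1/2)*(1/76) - 976 = 1/152 - 976 = -148351/152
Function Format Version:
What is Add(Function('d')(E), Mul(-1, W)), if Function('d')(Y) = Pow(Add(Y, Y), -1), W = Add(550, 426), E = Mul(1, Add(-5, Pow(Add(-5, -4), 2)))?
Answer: Rational(-148351, 152) ≈ -975.99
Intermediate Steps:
E = 76 (E = Mul(1, Add(-5, Pow(-9, 2))) = Mul(1, Add(-5, 81)) = Mul(1, 76) = 76)
W = 976
Function('d')(Y) = Mul(Rational(1, 2), Pow(Y, -1)) (Function('d')(Y) = Pow(Mul(2, Y), -1) = Mul(Rational(1, 2), Pow(Y, -1)))
Add(Function('d')(E), Mul(-1, W)) = Add(Mul(Rational(1, 2), Pow(76, -1)), Mul(-1, 976)) = Add(Mul(Rational(1, 2), Rational(1, 76)), -976) = Add(Rational(1, 152), -976) = Rational(-148351, 152)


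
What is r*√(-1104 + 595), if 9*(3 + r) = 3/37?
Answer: -332*I*√509/111 ≈ -67.48*I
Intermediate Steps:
r = -332/111 (r = -3 + (3/37)/9 = -3 + (3*(1/37))/9 = -3 + (⅑)*(3/37) = -3 + 1/111 = -332/111 ≈ -2.9910)
r*√(-1104 + 595) = -332*√(-1104 + 595)/111 = -332*I*√509/111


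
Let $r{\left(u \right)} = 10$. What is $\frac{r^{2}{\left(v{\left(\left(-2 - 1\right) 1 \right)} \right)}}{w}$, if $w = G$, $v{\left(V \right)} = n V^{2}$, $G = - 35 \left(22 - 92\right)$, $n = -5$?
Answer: $\frac{2}{49} \approx 0.040816$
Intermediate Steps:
$G = 2450$ ($G = \left(-35\right) \left(-70\right) = 2450$)
$v{\left(V \right)} = - 5 V^{2}$
$w = 2450$
$\frac{r^{2}{\left(v{\left(\left(-2 - 1\right) 1 \right)} \right)}}{w} = \frac{10^{2}}{2450} = 100 \cdot \frac{1}{2450} = \frac{2}{49}$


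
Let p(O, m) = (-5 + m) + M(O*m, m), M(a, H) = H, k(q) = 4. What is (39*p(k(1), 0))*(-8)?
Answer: 1560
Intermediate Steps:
p(O, m) = -5 + 2*m (p(O, m) = (-5 + m) + m = -5 + 2*m)
(39*p(k(1), 0))*(-8) = (39*(-5 + 2*0))*(-8) = (39*(-5 + 0))*(-8) = (39*(-5))*(-8) = -195*(-8) = 1560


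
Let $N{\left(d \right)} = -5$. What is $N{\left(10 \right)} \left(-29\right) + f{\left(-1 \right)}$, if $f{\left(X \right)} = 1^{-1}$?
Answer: $146$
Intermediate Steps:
$f{\left(X \right)} = 1$
$N{\left(10 \right)} \left(-29\right) + f{\left(-1 \right)} = \left(-5\right) \left(-29\right) + 1 = 145 + 1 = 146$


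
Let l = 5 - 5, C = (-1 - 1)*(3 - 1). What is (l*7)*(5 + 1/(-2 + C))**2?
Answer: 0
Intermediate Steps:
C = -4 (C = -2*2 = -4)
l = 0
(l*7)*(5 + 1/(-2 + C))**2 = (0*7)*(5 + 1/(-2 - 4))**2 = 0*(5 + 1/(-6))**2 = 0*(5 - 1/6)**2 = 0*(29/6)**2 = 0*(841/36) = 0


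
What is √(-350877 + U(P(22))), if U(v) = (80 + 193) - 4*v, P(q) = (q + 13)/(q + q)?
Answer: I*√42423469/11 ≈ 592.12*I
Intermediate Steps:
P(q) = (13 + q)/(2*q) (P(q) = (13 + q)/((2*q)) = (13 + q)*(1/(2*q)) = (13 + q)/(2*q))
U(v) = 273 - 4*v
√(-350877 + U(P(22))) = √(-350877 + (273 - 2*(13 + 22)/22)) = √(-350877 + (273 - 2*35/22)) = √(-350877 + (273 - 4*35/44)) = √(-350877 + (273 - 35/11)) = √(-350877 + 2968/11) = √(-3856679/11) = I*√42423469/11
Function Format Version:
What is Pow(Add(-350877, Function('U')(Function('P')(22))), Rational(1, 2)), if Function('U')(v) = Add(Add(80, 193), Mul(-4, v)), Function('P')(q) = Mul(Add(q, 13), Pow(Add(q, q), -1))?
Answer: Mul(Rational(1, 11), I, Pow(42423469, Rational(1, 2))) ≈ Mul(592.12, I)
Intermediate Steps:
Function('P')(q) = Mul(Rational(1, 2), Pow(q, -1), Add(13, q)) (Function('P')(q) = Mul(Add(13, q), Pow(Mul(2, q), -1)) = Mul(Add(13, q), Mul(Rational(1, 2), Pow(q, -1))) = Mul(Rational(1, 2), Pow(q, -1), Add(13, q)))
Function('U')(v) = Add(273, Mul(-4, v))
Pow(Add(-350877, Function('U')(Function('P')(22))), Rational(1, 2)) = Pow(Add(-350877, Add(273, Mul(-4, Mul(Rational(1, 2), Pow(22, -1), Add(13, 22))))), Rational(1, 2)) = Pow(Add(-350877, Add(273, Mul(-4, Mul(Rational(1, 2), Rational(1, 22), 35)))), Rational(1, 2)) = Pow(Add(-350877, Add(273, Mul(-4, Rational(35, 44)))), Rational(1, 2)) = Pow(Add(-350877, Add(273, Rational(-35, 11))), Rational(1, 2)) = Pow(Add(-350877, Rational(2968, 11)), Rational(1, 2)) = Pow(Rational(-3856679, 11), Rational(1, 2)) = Mul(Rational(1, 11), I, Pow(42423469, Rational(1, 2)))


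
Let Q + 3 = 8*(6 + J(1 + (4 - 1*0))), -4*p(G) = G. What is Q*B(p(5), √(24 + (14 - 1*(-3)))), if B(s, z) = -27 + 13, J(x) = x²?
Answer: -3430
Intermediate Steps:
p(G) = -G/4
Q = 245 (Q = -3 + 8*(6 + (1 + (4 - 1*0))²) = -3 + 8*(6 + (1 + (4 + 0))²) = -3 + 8*(6 + (1 + 4)²) = -3 + 8*(6 + 5²) = -3 + 8*(6 + 25) = -3 + 8*31 = -3 + 248 = 245)
B(s, z) = -14
Q*B(p(5), √(24 + (14 - 1*(-3)))) = 245*(-14) = -3430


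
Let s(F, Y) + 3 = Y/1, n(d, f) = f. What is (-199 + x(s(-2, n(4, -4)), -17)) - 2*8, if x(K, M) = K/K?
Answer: -214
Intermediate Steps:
s(F, Y) = -3 + Y (s(F, Y) = -3 + Y/1 = -3 + Y*1 = -3 + Y)
x(K, M) = 1
(-199 + x(s(-2, n(4, -4)), -17)) - 2*8 = (-199 + 1) - 2*8 = -198 - 16 = -214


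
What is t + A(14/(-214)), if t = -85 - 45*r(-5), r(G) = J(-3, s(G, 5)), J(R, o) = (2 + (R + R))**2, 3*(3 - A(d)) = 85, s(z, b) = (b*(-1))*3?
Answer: -2491/3 ≈ -830.33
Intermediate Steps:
s(z, b) = -3*b (s(z, b) = -b*3 = -3*b)
A(d) = -76/3 (A(d) = 3 - 1/3*85 = 3 - 85/3 = -76/3)
J(R, o) = (2 + 2*R)**2
r(G) = 16 (r(G) = 4*(1 - 3)**2 = 4*(-2)**2 = 4*4 = 16)
t = -805 (t = -85 - 45*16 = -85 - 720 = -805)
t + A(14/(-214)) = -805 - 76/3 = -2491/3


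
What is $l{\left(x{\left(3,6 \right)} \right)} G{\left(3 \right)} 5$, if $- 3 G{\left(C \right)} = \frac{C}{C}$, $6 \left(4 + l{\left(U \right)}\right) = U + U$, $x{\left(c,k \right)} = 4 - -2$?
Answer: $\frac{10}{3} \approx 3.3333$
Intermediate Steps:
$x{\left(c,k \right)} = 6$ ($x{\left(c,k \right)} = 4 + 2 = 6$)
$l{\left(U \right)} = -4 + \frac{U}{3}$ ($l{\left(U \right)} = -4 + \frac{U + U}{6} = -4 + \frac{2 U}{6} = -4 + \frac{U}{3}$)
$G{\left(C \right)} = - \frac{1}{3}$ ($G{\left(C \right)} = - \frac{C \frac{1}{C}}{3} = \left(- \frac{1}{3}\right) 1 = - \frac{1}{3}$)
$l{\left(x{\left(3,6 \right)} \right)} G{\left(3 \right)} 5 = \left(-4 + \frac{1}{3} \cdot 6\right) \left(\left(- \frac{1}{3}\right) 5\right) = \left(-4 + 2\right) \left(- \frac{5}{3}\right) = \left(-2\right) \left(- \frac{5}{3}\right) = \frac{10}{3}$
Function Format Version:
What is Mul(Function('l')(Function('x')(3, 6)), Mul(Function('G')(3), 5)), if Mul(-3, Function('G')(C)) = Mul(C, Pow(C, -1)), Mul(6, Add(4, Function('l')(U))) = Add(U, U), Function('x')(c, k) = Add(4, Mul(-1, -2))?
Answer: Rational(10, 3) ≈ 3.3333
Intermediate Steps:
Function('x')(c, k) = 6 (Function('x')(c, k) = Add(4, 2) = 6)
Function('l')(U) = Add(-4, Mul(Rational(1, 3), U)) (Function('l')(U) = Add(-4, Mul(Rational(1, 6), Add(U, U))) = Add(-4, Mul(Rational(1, 6), Mul(2, U))) = Add(-4, Mul(Rational(1, 3), U)))
Function('G')(C) = Rational(-1, 3) (Function('G')(C) = Mul(Rational(-1, 3), Mul(C, Pow(C, -1))) = Mul(Rational(-1, 3), 1) = Rational(-1, 3))
Mul(Function('l')(Function('x')(3, 6)), Mul(Function('G')(3), 5)) = Mul(Add(-4, Mul(Rational(1, 3), 6)), Mul(Rational(-1, 3), 5)) = Mul(Add(-4, 2), Rational(-5, 3)) = Mul(-2, Rational(-5, 3)) = Rational(10, 3)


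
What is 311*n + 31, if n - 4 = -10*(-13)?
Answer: 41705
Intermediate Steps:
n = 134 (n = 4 - 10*(-13) = 4 + 130 = 134)
311*n + 31 = 311*134 + 31 = 41674 + 31 = 41705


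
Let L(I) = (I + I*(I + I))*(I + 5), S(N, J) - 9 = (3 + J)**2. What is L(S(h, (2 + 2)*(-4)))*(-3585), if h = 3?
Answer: -41689671030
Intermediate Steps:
S(N, J) = 9 + (3 + J)**2
L(I) = (5 + I)*(I + 2*I**2) (L(I) = (I + I*(2*I))*(5 + I) = (I + 2*I**2)*(5 + I) = (5 + I)*(I + 2*I**2))
L(S(h, (2 + 2)*(-4)))*(-3585) = ((9 + (3 + (2 + 2)*(-4))**2)*(5 + 2*(9 + (3 + (2 + 2)*(-4))**2)**2 + 11*(9 + (3 + (2 + 2)*(-4))**2)))*(-3585) = ((9 + (3 + 4*(-4))**2)*(5 + 2*(9 + (3 + 4*(-4))**2)**2 + 11*(9 + (3 + 4*(-4))**2)))*(-3585) = ((9 + (3 - 16)**2)*(5 + 2*(9 + (3 - 16)**2)**2 + 11*(9 + (3 - 16)**2)))*(-3585) = ((9 + (-13)**2)*(5 + 2*(9 + (-13)**2)**2 + 11*(9 + (-13)**2)))*(-3585) = ((9 + 169)*(5 + 2*(9 + 169)**2 + 11*(9 + 169)))*(-3585) = (178*(5 + 2*178**2 + 11*178))*(-3585) = (178*(5 + 2*31684 + 1958))*(-3585) = (178*(5 + 63368 + 1958))*(-3585) = (178*65331)*(-3585) = 11628918*(-3585) = -41689671030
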